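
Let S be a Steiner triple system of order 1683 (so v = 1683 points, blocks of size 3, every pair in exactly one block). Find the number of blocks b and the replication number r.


An STS(v) is a 2-(v, 3, 1) BIBD: block size k = 3, λ = 1.
Replication: r(k − 1) = λ(v − 1) ⇒ r·2 = 1683 − 1 = 1682 ⇒ r = 841.
Block count: bk = vr ⇒ b·3 = 1683·841 = 1415403 ⇒ b = 471801.
(Check via b = v(v − 1)/6 = 1683·1682/6 = 2830806/6 = 471801.)

r = 841, b = 471801.


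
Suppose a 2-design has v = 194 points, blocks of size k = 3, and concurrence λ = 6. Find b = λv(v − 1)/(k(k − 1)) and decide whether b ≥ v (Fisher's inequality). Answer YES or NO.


b = λv(v − 1)/(k(k − 1)) = 6·194·193/(3·2) = 224652/6 = 37442.
Compare with v = 194: b ≥ v, so Fisher's inequality holds.

YES


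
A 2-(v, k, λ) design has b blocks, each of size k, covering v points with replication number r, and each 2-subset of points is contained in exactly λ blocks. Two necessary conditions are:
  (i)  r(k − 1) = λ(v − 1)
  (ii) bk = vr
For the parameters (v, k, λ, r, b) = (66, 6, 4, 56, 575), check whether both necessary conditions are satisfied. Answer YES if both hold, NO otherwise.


Condition (i): r(k − 1) = 56·5 = 280; λ(v − 1) = 4·65 = 260. Match? NO.
Condition (ii): bk = 575·6 = 3450; vr = 66·56 = 3696. Match? NO.
Both conditions hold? NO.

NO


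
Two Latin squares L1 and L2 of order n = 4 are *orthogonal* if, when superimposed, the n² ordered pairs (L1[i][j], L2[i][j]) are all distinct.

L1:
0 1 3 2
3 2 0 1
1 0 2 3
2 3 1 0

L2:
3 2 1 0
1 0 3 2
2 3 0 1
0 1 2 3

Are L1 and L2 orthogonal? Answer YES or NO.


Form the n² = 16 superimposed pairs (L1[i][j], L2[i][j]), row by row (rows and columns indexed from 0):
row 0: (0,3) (1,2) (3,1) (2,0)
row 1: (3,1) (2,0) (0,3) (1,2)
row 2: (1,2) (0,3) (2,0) (3,1)
row 3: (2,0) (3,1) (1,2) (0,3)
Orthogonality requires all 16 pairs distinct.
But the pair (3,1) repeats: cell (0,2) has L1 = 3, L2 = 1, and cell (1,0) has L1 = 3, L2 = 1.
A repeated pair means some other pair never occurs (only 4 distinct pairs out of 16), so the squares are not orthogonal.
Conclusion: NO.

NO


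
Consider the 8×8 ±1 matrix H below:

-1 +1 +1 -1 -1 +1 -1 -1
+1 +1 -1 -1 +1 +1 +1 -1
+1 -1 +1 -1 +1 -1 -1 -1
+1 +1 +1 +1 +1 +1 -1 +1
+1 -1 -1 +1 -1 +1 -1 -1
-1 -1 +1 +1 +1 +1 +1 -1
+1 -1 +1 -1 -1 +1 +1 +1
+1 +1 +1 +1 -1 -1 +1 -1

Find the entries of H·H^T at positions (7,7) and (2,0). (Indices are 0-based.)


Row 0 of H: [-1, 1, 1, -1, -1, 1, -1, -1].
Row 2 of H: [1, -1, 1, -1, 1, -1, -1, -1].
Row 7 of H: [1, 1, 1, 1, -1, -1, 1, -1].
(H·H^T)[7][7] = Σ_j H[7][j]·H[7][j] = (1)² + (1)² + (1)² + (1)² + (-1)² + (-1)² + (1)² + (-1)² = 1 + 1 + 1 + 1 + 1 + 1 + 1 + 1 = 8.
(H·H^T)[2][0] = Σ_j H[2][j]·H[0][j] = (1)·(-1) + (-1)·(1) + (1)·(1) + (-1)·(-1) + (1)·(-1) + (-1)·(1) + (-1)·(-1) + (-1)·(-1) = -1 + -1 + 1 + 1 + -1 + -1 + 1 + 1 = 0.
So rows 2 and 0 are orthogonal; the diagonal entry equals n = 8.

(7,7) entry = 8; (2,0) entry = 0.


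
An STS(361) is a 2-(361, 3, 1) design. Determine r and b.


An STS(v) is a 2-(v, 3, 1) BIBD: block size k = 3, λ = 1.
Replication: r(k − 1) = λ(v − 1) ⇒ r·2 = 361 − 1 = 360 ⇒ r = 180.
Block count: b = v(v − 1)/6 = 361·360/6 = 129960/6 = 21660.

r = 180, b = 21660.


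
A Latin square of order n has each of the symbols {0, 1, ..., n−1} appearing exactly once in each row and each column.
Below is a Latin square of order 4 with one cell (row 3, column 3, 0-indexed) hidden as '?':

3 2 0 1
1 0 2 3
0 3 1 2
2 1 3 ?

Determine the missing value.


Row 3 contains symbols [1, 2, 3] — missing [0].
Column 3 contains symbols [1, 2, 3] — missing [0].
The missing symbol must appear in both missing sets; intersection = [0].
Therefore the hidden value is 0.

Missing value = 0.


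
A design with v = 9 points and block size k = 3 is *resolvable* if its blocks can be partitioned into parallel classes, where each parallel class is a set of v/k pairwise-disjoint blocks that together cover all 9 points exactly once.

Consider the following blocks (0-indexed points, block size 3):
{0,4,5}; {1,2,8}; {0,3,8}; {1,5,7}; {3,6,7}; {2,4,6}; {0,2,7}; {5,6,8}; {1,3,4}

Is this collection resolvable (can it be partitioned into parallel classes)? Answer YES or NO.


v = 9, block size k = 3, number of blocks = 9.
For resolvability, blocks must partition into parallel classes of size v/k = 3.
Total blocks must therefore be a multiple of 3: 9 = 3·3 + 0 ⇒ divisible ✓.
Greedy packing gives 3 candidate class(es). Each should be a full parallel class (size 3, covers all 9 points).
  Class 1 (3 blocks): {0,4,5}; {1,2,8}; {3,6,7}. Points covered: [0, 1, 2, 3, 4, 5, 6, 7, 8].
  Class 2 (3 blocks): {0,3,8}; {1,5,7}; {2,4,6}. Points covered: [0, 1, 2, 3, 4, 5, 6, 7, 8].
  Class 3 (3 blocks): {0,2,7}; {5,6,8}; {1,3,4}. Points covered: [0, 1, 2, 3, 4, 5, 6, 7, 8].
All classes full (size 3)? YES. All classes cover every point? YES.
Resolvable? YES.

YES


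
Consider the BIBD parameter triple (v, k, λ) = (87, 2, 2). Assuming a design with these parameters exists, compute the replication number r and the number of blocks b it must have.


Any 2-(v, k, λ) BIBD satisfies two necessary conditions:
  (i)  Each point sits in r blocks, and counting incidences through any fixed point gives r(k − 1) = λ(v − 1), so r = λ(v − 1)/(k − 1).
  (ii) Total incidences bk = vr, so b = vr/k.
Step 1: r = λ(v − 1)/(k − 1) = 2·(87 − 1)/(2 − 1) = 2·86/1 = 172/1 = 172.
Step 2: b = vr/k = 87·172/2 = 14964/2 = 7482.
Check integrality: r = 172 ∈ Z ✓, b = 7482 ∈ Z ✓.
(These identities are necessary conditions: they determine r and b for any design with these parameters, but do not by themselves prove that one exists.)

r = 172, b = 7482.


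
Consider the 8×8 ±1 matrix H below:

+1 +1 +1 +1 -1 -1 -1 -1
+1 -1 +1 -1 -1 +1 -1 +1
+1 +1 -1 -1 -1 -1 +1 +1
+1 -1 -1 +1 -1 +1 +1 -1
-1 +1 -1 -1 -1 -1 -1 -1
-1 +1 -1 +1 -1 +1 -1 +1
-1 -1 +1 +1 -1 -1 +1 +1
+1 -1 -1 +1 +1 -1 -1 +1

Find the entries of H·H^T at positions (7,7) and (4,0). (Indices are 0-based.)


Row 0 of H: [1, 1, 1, 1, -1, -1, -1, -1].
Row 4 of H: [-1, 1, -1, -1, -1, -1, -1, -1].
Row 7 of H: [1, -1, -1, 1, 1, -1, -1, 1].
(H·H^T)[7][7] = Σ_j H[7][j]·H[7][j] = (1)² + (-1)² + (-1)² + (1)² + (1)² + (-1)² + (-1)² + (1)² = 1 + 1 + 1 + 1 + 1 + 1 + 1 + 1 = 8.
(H·H^T)[4][0] = Σ_j H[4][j]·H[0][j] = (-1)·(1) + (1)·(1) + (-1)·(1) + (-1)·(1) + (-1)·(-1) + (-1)·(-1) + (-1)·(-1) + (-1)·(-1) = -1 + 1 + -1 + -1 + 1 + 1 + 1 + 1 = 2.
Rows 4 and 0 are not orthogonal (dot product = 2 ≠ 0), so H is not a Hadamard matrix.

(7,7) entry = 8; (4,0) entry = 2.


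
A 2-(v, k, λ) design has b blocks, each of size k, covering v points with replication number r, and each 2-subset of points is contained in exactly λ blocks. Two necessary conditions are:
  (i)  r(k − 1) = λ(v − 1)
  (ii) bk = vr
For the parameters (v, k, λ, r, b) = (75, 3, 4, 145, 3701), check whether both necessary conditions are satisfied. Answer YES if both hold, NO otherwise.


Condition (i): r(k − 1) = 145·2 = 290; λ(v − 1) = 4·74 = 296. Match? NO.
Condition (ii): bk = 3701·3 = 11103; vr = 75·145 = 10875. Match? NO.
Both conditions hold? NO.

NO


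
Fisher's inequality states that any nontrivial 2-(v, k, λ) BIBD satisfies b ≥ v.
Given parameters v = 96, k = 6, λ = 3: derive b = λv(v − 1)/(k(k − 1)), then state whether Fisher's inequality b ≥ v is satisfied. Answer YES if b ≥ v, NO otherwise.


r = λ(v − 1)/(k − 1) = 3·95/5 = 57.
b = vr/k = 96·57/6 = 912.
Fisher's inequality: b ≥ v ⇔ 912 ≥ 96? YES.

YES


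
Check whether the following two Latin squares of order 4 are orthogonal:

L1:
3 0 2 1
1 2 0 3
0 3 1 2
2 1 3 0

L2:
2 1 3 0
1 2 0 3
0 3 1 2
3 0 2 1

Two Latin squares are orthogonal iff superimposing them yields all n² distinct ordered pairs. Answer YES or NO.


Form the n² = 16 superimposed pairs (L1[i][j], L2[i][j]), row by row (rows and columns indexed from 0):
row 0: (3,2) (0,1) (2,3) (1,0)
row 1: (1,1) (2,2) (0,0) (3,3)
row 2: (0,0) (3,3) (1,1) (2,2)
row 3: (2,3) (1,0) (3,2) (0,1)
Orthogonality requires all 16 pairs distinct.
But the pair (0,0) repeats: cell (1,2) has L1 = 0, L2 = 0, and cell (2,0) has L1 = 0, L2 = 0.
A repeated pair means some other pair never occurs (only 8 distinct pairs out of 16), so the squares are not orthogonal.
Conclusion: NO.

NO


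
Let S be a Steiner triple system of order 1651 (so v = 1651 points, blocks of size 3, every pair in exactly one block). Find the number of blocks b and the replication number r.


An STS(v) is a 2-(v, 3, 1) BIBD: block size k = 3, λ = 1.
Replication: r(k − 1) = λ(v − 1) ⇒ r·2 = 1651 − 1 = 1650 ⇒ r = 825.
Block count: b = v(v − 1)/6 = 1651·1650/6 = 2724150/6 = 454025.
(Check via bk = vr: 454025·3 = 1362075 = 1651·825 = 1362075 ✓.)

r = 825, b = 454025.


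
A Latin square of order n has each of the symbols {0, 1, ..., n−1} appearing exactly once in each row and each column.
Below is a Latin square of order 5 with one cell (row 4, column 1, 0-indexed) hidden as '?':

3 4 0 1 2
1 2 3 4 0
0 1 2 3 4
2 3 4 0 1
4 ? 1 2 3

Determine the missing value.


Row 4 contains symbols [1, 2, 3, 4] — missing [0].
Column 1 contains symbols [1, 2, 3, 4] — missing [0].
The missing symbol must appear in both missing sets; intersection = [0].
Therefore the hidden value is 0.

Missing value = 0.


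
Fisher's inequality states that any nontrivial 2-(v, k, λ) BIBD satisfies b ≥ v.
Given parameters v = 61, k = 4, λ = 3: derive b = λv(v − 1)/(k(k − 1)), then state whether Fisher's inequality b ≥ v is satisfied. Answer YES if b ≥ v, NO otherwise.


b = λv(v − 1)/(k(k − 1)) = 3·61·60/(4·3) = 10980/12 = 915.
Compare with v = 61: b ≥ v, so Fisher's inequality holds.

YES


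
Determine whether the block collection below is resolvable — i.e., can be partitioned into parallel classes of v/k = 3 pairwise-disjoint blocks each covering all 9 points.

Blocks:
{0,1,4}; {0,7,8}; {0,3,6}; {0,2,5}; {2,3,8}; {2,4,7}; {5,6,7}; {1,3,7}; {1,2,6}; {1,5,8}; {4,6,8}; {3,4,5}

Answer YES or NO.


v = 9, block size k = 3, number of blocks = 12.
For resolvability, blocks must partition into parallel classes of size v/k = 3.
Total blocks must therefore be a multiple of 3: 12 = 3·4 + 0 ⇒ divisible ✓.
Greedy packing gives 4 candidate class(es). Each should be a full parallel class (size 3, covers all 9 points).
  Class 1 (3 blocks): {0,1,4}; {2,3,8}; {5,6,7}. Points covered: [0, 1, 2, 3, 4, 5, 6, 7, 8].
  Class 2 (3 blocks): {0,7,8}; {1,2,6}; {3,4,5}. Points covered: [0, 1, 2, 3, 4, 5, 6, 7, 8].
  Class 3 (3 blocks): {0,3,6}; {2,4,7}; {1,5,8}. Points covered: [0, 1, 2, 3, 4, 5, 6, 7, 8].
  Class 4 (3 blocks): {0,2,5}; {1,3,7}; {4,6,8}. Points covered: [0, 1, 2, 3, 4, 5, 6, 7, 8].
All classes full (size 3)? YES. All classes cover every point? YES.
Resolvable? YES.

YES


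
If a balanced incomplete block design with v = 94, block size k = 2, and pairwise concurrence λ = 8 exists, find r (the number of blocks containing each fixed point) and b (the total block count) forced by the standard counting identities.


Any 2-(v, k, λ) BIBD satisfies two necessary conditions:
  (i)  Each point sits in r blocks, and counting incidences through any fixed point gives r(k − 1) = λ(v − 1), so r = λ(v − 1)/(k − 1).
  (ii) Total incidences bk = vr, so b = vr/k.
Step 1: r = λ(v − 1)/(k − 1) = 8·(94 − 1)/(2 − 1) = 8·93/1 = 744/1 = 744.
Step 2: b = vr/k = 94·744/2 = 69936/2 = 34968.
Check integrality: r = 744 ∈ Z ✓, b = 34968 ∈ Z ✓.
(These identities are necessary conditions: they determine r and b for any design with these parameters, but do not by themselves prove that one exists.)

r = 744, b = 34968.


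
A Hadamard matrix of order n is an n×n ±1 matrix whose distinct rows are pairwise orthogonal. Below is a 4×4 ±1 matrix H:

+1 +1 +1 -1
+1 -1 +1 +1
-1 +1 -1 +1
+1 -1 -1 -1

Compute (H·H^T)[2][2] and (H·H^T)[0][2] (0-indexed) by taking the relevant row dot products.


Row 0 of H: [1, 1, 1, -1].
Row 2 of H: [-1, 1, -1, 1].
(H·H^T)[2][2] = Σ_j H[2][j]·H[2][j] = (-1)² + (1)² + (-1)² + (1)² = 1 + 1 + 1 + 1 = 4.
(H·H^T)[0][2] = Σ_j H[0][j]·H[2][j] = (1)·(-1) + (1)·(1) + (1)·(-1) + (-1)·(1) = -1 + 1 + -1 + -1 = -2.
Rows 0 and 2 are not orthogonal (dot product = -2 ≠ 0), so H is not a Hadamard matrix.

(2,2) entry = 4; (0,2) entry = -2.


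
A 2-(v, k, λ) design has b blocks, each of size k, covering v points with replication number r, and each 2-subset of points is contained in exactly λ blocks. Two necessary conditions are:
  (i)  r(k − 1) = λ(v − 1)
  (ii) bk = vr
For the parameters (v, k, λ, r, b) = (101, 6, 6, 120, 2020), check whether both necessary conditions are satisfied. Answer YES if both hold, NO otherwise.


Condition (i): r(k − 1) = 120·5 = 600; λ(v − 1) = 6·100 = 600. Match? YES.
Condition (ii): bk = 2020·6 = 12120; vr = 101·120 = 12120. Match? YES.
Both conditions hold? YES.

YES


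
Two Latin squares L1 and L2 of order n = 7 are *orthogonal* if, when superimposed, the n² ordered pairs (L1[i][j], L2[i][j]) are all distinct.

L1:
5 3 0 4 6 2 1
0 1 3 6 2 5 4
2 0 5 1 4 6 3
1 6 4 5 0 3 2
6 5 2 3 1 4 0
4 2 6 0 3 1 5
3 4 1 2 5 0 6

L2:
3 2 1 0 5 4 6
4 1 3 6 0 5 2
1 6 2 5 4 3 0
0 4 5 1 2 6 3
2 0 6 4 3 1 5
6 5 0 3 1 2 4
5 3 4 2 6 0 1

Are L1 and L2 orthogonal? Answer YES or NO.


Form the n² = 49 superimposed pairs (L1[i][j], L2[i][j]), row by row (rows and columns indexed from 0):
row 0: (5,3) (3,2) (0,1) (4,0) (6,5) (2,4) (1,6)
row 1: (0,4) (1,1) (3,3) (6,6) (2,0) (5,5) (4,2)
row 2: (2,1) (0,6) (5,2) (1,5) (4,4) (6,3) (3,0)
row 3: (1,0) (6,4) (4,5) (5,1) (0,2) (3,6) (2,3)
row 4: (6,2) (5,0) (2,6) (3,4) (1,3) (4,1) (0,5)
row 5: (4,6) (2,5) (6,0) (0,3) (3,1) (1,2) (5,4)
row 6: (3,5) (4,3) (1,4) (2,2) (5,6) (0,0) (6,1)
Orthogonality requires all 49 pairs distinct.
Check by first coordinate: for each symbol s of L1, list the L2 entries in the n cells where L1 = s; they must all differ.
  L1 = 0: L2 entries (in reading order) 1, 4, 6, 2, 5, 3, 0 — all 7 distinct ✓
  L1 = 1: L2 entries (in reading order) 6, 1, 5, 0, 3, 2, 4 — all 7 distinct ✓
  L1 = 2: L2 entries (in reading order) 4, 0, 1, 3, 6, 5, 2 — all 7 distinct ✓
  L1 = 3: L2 entries (in reading order) 2, 3, 0, 6, 4, 1, 5 — all 7 distinct ✓
  L1 = 4: L2 entries (in reading order) 0, 2, 4, 5, 1, 6, 3 — all 7 distinct ✓
  L1 = 5: L2 entries (in reading order) 3, 5, 2, 1, 0, 4, 6 — all 7 distinct ✓
  L1 = 6: L2 entries (in reading order) 5, 6, 3, 4, 2, 0, 1 — all 7 distinct ✓
Every symbol of L1 meets every symbol of L2 exactly once, so all 49 pairs are distinct (49 of 49).
Conclusion: YES.

YES


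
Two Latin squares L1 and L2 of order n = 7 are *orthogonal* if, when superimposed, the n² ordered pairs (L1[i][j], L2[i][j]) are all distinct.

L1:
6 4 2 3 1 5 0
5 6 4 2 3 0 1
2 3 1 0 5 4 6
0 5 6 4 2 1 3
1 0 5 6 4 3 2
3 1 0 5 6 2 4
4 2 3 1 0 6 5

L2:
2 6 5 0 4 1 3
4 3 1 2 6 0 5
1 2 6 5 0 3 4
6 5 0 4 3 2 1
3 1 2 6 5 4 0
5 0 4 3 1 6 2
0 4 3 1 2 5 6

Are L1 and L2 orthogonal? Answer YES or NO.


Form the n² = 49 superimposed pairs (L1[i][j], L2[i][j]), row by row (rows and columns indexed from 0):
row 0: (6,2) (4,6) (2,5) (3,0) (1,4) (5,1) (0,3)
row 1: (5,4) (6,3) (4,1) (2,2) (3,6) (0,0) (1,5)
row 2: (2,1) (3,2) (1,6) (0,5) (5,0) (4,3) (6,4)
row 3: (0,6) (5,5) (6,0) (4,4) (2,3) (1,2) (3,1)
row 4: (1,3) (0,1) (5,2) (6,6) (4,5) (3,4) (2,0)
row 5: (3,5) (1,0) (0,4) (5,3) (6,1) (2,6) (4,2)
row 6: (4,0) (2,4) (3,3) (1,1) (0,2) (6,5) (5,6)
Orthogonality requires all 49 pairs distinct.
Check by first coordinate: for each symbol s of L1, list the L2 entries in the n cells where L1 = s; they must all differ.
  L1 = 0: L2 entries (in reading order) 3, 0, 5, 6, 1, 4, 2 — all 7 distinct ✓
  L1 = 1: L2 entries (in reading order) 4, 5, 6, 2, 3, 0, 1 — all 7 distinct ✓
  L1 = 2: L2 entries (in reading order) 5, 2, 1, 3, 0, 6, 4 — all 7 distinct ✓
  L1 = 3: L2 entries (in reading order) 0, 6, 2, 1, 4, 5, 3 — all 7 distinct ✓
  L1 = 4: L2 entries (in reading order) 6, 1, 3, 4, 5, 2, 0 — all 7 distinct ✓
  L1 = 5: L2 entries (in reading order) 1, 4, 0, 5, 2, 3, 6 — all 7 distinct ✓
  L1 = 6: L2 entries (in reading order) 2, 3, 4, 0, 6, 1, 5 — all 7 distinct ✓
Every symbol of L1 meets every symbol of L2 exactly once, so all 49 pairs are distinct (49 of 49).
Conclusion: YES.

YES


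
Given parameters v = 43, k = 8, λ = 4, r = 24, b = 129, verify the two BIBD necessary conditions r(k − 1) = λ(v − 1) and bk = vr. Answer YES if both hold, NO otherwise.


Condition (i): r(k − 1) = 24·7 = 168; λ(v − 1) = 4·42 = 168. Match? YES.
Condition (ii): bk = 129·8 = 1032; vr = 43·24 = 1032. Match? YES.
Both conditions hold? YES.

YES


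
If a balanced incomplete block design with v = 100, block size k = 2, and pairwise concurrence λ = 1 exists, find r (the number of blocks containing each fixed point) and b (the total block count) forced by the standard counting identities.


Any 2-(v, k, λ) BIBD satisfies two necessary conditions:
  (i)  Each point sits in r blocks, and counting incidences through any fixed point gives r(k − 1) = λ(v − 1), so r = λ(v − 1)/(k − 1).
  (ii) Total incidences bk = vr, so b = vr/k.
Step 1: r = λ(v − 1)/(k − 1) = 1·(100 − 1)/(2 − 1) = 1·99/1 = 99/1 = 99.
Step 2: b = vr/k = 100·99/2 = 9900/2 = 4950.
Check integrality: r = 99 ∈ Z ✓, b = 4950 ∈ Z ✓.
(These identities are necessary conditions: they determine r and b for any design with these parameters, but do not by themselves prove that one exists.)

r = 99, b = 4950.


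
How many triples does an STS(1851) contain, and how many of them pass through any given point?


An STS(v) is a 2-(v, 3, 1) BIBD: block size k = 3, λ = 1.
Replication: r(k − 1) = λ(v − 1) ⇒ r·2 = 1851 − 1 = 1850 ⇒ r = 925.
Block count: bk = vr ⇒ b·3 = 1851·925 = 1712175 ⇒ b = 570725.

r = 925, b = 570725.


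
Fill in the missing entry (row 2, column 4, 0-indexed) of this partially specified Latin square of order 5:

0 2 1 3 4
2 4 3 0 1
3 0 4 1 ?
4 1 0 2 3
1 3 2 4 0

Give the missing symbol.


Row 2 contains symbols [0, 1, 3, 4] — missing [2].
Column 4 contains symbols [0, 1, 3, 4] — missing [2].
The missing symbol must appear in both missing sets; intersection = [2].
Therefore the hidden value is 2.

Missing value = 2.


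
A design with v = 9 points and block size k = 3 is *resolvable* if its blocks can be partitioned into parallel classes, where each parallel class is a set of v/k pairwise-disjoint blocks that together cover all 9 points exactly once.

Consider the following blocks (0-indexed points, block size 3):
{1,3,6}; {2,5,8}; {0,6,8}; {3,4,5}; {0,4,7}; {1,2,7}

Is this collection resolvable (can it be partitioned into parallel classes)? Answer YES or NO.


v = 9, block size k = 3, number of blocks = 6.
For resolvability, blocks must partition into parallel classes of size v/k = 3.
Total blocks must therefore be a multiple of 3: 6 = 3·2 + 0 ⇒ divisible ✓.
Greedy packing gives 2 candidate class(es). Each should be a full parallel class (size 3, covers all 9 points).
  Class 1 (3 blocks): {1,3,6}; {2,5,8}; {0,4,7}. Points covered: [0, 1, 2, 3, 4, 5, 6, 7, 8].
  Class 2 (3 blocks): {0,6,8}; {3,4,5}; {1,2,7}. Points covered: [0, 1, 2, 3, 4, 5, 6, 7, 8].
All classes full (size 3)? YES. All classes cover every point? YES.
Resolvable? YES.

YES


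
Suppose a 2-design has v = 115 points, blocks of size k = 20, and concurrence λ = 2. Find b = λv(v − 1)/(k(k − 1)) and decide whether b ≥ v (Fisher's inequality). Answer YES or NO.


r = λ(v − 1)/(k − 1) = 2·114/19 = 12.
b = vr/k = 115·12/20 = 69.
Fisher's inequality: b ≥ v ⇔ 69 ≥ 115? NO.

NO


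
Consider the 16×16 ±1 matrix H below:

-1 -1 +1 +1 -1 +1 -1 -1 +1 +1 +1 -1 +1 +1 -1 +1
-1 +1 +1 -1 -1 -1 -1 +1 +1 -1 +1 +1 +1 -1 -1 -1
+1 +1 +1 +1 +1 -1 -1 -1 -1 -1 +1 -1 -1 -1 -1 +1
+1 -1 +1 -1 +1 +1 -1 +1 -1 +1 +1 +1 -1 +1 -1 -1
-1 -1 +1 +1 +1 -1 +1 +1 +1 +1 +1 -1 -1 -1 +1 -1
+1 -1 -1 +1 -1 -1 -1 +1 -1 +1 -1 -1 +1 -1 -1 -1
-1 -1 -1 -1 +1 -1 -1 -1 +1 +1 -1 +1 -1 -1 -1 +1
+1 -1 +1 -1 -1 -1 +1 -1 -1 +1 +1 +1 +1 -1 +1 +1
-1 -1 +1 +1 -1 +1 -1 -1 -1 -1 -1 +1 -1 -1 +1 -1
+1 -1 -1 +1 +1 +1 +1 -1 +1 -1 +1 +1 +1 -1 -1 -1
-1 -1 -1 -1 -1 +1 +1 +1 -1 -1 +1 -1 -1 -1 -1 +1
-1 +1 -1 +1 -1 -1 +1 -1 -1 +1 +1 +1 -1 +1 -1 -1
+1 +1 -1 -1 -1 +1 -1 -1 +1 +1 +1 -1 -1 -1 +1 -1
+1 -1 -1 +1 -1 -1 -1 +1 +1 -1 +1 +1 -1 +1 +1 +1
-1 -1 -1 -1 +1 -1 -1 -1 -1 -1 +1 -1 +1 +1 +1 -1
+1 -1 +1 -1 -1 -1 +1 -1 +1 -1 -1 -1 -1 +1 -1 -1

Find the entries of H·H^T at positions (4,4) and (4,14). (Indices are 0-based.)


Row 4 of H: [-1, -1, 1, 1, 1, -1, 1, 1, 1, 1, 1, -1, -1, -1, 1, -1].
Row 14 of H: [-1, -1, -1, -1, 1, -1, -1, -1, -1, -1, 1, -1, 1, 1, 1, -1].
(H·H^T)[4][4] = Σ_j H[4][j]·H[4][j] = (-1)² + (-1)² + (1)² + (1)² + (1)² + (-1)² + (1)² + (1)² + (1)² + (1)² + (1)² + (-1)² + (-1)² + (-1)² + (1)² + (-1)² = 1 + 1 + 1 + 1 + 1 + 1 + 1 + 1 + 1 + 1 + 1 + 1 + 1 + 1 + 1 + 1 = 16.
(H·H^T)[4][14] = Σ_j H[4][j]·H[14][j] = (-1)·(-1) + (-1)·(-1) + (1)·(-1) + (1)·(-1) + (1)·(1) + (-1)·(-1) + (1)·(-1) + (1)·(-1) + (1)·(-1) + (1)·(-1) + (1)·(1) + (-1)·(-1) + (-1)·(1) + (-1)·(1) + (1)·(1) + (-1)·(-1) = 1 + 1 + -1 + -1 + 1 + 1 + -1 + -1 + -1 + -1 + 1 + 1 + -1 + -1 + 1 + 1 = 0.
So rows 4 and 14 are orthogonal; the diagonal entry equals n = 16.

(4,4) entry = 16; (4,14) entry = 0.


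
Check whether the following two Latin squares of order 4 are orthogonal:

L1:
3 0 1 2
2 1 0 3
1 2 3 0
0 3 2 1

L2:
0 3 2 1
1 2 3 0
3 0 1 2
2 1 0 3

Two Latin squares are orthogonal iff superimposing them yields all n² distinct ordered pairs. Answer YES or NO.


Form the n² = 16 superimposed pairs (L1[i][j], L2[i][j]), row by row (rows and columns indexed from 0):
row 0: (3,0) (0,3) (1,2) (2,1)
row 1: (2,1) (1,2) (0,3) (3,0)
row 2: (1,3) (2,0) (3,1) (0,2)
row 3: (0,2) (3,1) (2,0) (1,3)
Orthogonality requires all 16 pairs distinct.
But the pair (2,1) repeats: cell (0,3) has L1 = 2, L2 = 1, and cell (1,0) has L1 = 2, L2 = 1.
A repeated pair means some other pair never occurs (only 8 distinct pairs out of 16), so the squares are not orthogonal.
Conclusion: NO.

NO


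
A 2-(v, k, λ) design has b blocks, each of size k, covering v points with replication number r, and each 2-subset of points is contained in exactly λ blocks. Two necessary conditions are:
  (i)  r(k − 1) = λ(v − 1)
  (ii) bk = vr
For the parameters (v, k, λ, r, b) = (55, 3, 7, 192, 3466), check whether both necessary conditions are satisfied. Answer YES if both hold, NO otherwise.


Condition (i): r(k − 1) = 192·2 = 384; λ(v − 1) = 7·54 = 378. Match? NO.
Condition (ii): bk = 3466·3 = 10398; vr = 55·192 = 10560. Match? NO.
Both conditions hold? NO.

NO


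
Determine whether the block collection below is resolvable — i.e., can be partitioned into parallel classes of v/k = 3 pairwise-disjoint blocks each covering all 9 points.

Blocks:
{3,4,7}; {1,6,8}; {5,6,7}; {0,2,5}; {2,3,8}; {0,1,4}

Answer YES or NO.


v = 9, block size k = 3, number of blocks = 6.
For resolvability, blocks must partition into parallel classes of size v/k = 3.
Total blocks must therefore be a multiple of 3: 6 = 3·2 + 0 ⇒ divisible ✓.
Greedy packing gives 2 candidate class(es). Each should be a full parallel class (size 3, covers all 9 points).
  Class 1 (3 blocks): {3,4,7}; {1,6,8}; {0,2,5}. Points covered: [0, 1, 2, 3, 4, 5, 6, 7, 8].
  Class 2 (3 blocks): {5,6,7}; {2,3,8}; {0,1,4}. Points covered: [0, 1, 2, 3, 4, 5, 6, 7, 8].
All classes full (size 3)? YES. All classes cover every point? YES.
Resolvable? YES.

YES


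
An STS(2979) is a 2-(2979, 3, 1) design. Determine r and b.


An STS(v) is a 2-(v, 3, 1) BIBD: block size k = 3, λ = 1.
Replication: r(k − 1) = λ(v − 1) ⇒ r·2 = 2979 − 1 = 2978 ⇒ r = 1489.
Block count: bk = vr ⇒ b·3 = 2979·1489 = 4435731 ⇒ b = 1478577.

r = 1489, b = 1478577.


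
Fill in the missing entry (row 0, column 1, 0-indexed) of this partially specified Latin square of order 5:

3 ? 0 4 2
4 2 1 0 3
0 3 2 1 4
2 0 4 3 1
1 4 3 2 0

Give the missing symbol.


Row 0 contains symbols [0, 2, 3, 4] — missing [1].
Column 1 contains symbols [0, 2, 3, 4] — missing [1].
The missing symbol must appear in both missing sets; intersection = [1].
Therefore the hidden value is 1.

Missing value = 1.


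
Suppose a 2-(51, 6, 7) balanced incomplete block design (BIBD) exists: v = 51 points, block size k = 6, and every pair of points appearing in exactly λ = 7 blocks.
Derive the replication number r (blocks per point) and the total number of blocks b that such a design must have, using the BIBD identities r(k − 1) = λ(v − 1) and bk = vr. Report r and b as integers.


Any 2-(v, k, λ) BIBD satisfies two necessary conditions:
  (i)  Each point sits in r blocks, and counting incidences through any fixed point gives r(k − 1) = λ(v − 1), so r = λ(v − 1)/(k − 1).
  (ii) Total incidences bk = vr, so b = vr/k.
Step 1: r = λ(v − 1)/(k − 1) = 7·(51 − 1)/(6 − 1) = 7·50/5 = 350/5 = 70.
Step 2: b = vr/k = 51·70/6 = 3570/6 = 595.
Check integrality: r = 70 ∈ Z ✓, b = 595 ∈ Z ✓.
(These identities are necessary conditions: they determine r and b for any design with these parameters, but do not by themselves prove that one exists.)

r = 70, b = 595.


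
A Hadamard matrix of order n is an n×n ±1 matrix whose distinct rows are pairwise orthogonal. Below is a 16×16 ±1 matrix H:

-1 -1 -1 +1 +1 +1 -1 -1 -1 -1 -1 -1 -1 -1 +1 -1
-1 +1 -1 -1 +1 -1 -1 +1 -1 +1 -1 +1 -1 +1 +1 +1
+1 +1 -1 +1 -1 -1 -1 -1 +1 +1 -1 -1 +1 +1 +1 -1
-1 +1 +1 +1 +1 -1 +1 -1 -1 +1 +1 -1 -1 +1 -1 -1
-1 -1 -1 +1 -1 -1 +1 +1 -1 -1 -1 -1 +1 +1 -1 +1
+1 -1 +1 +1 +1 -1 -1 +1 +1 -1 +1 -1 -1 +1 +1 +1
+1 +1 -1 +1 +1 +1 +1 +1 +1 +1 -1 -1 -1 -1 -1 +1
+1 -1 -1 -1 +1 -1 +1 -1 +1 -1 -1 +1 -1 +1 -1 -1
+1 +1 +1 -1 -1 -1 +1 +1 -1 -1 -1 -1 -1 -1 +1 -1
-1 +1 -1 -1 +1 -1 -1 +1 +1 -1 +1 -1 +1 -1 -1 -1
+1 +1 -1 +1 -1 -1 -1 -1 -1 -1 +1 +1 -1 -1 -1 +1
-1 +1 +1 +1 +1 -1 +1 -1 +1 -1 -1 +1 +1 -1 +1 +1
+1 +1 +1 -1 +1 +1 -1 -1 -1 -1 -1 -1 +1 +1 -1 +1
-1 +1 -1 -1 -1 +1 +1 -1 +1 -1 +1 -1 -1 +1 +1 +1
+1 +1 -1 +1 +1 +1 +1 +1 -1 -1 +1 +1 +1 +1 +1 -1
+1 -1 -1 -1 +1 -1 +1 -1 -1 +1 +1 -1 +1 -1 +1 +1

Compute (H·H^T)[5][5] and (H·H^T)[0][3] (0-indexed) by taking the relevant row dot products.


Row 0 of H: [-1, -1, -1, 1, 1, 1, -1, -1, -1, -1, -1, -1, -1, -1, 1, -1].
Row 3 of H: [-1, 1, 1, 1, 1, -1, 1, -1, -1, 1, 1, -1, -1, 1, -1, -1].
Row 5 of H: [1, -1, 1, 1, 1, -1, -1, 1, 1, -1, 1, -1, -1, 1, 1, 1].
(H·H^T)[5][5] = Σ_j H[5][j]·H[5][j] = (1)² + (-1)² + (1)² + (1)² + (1)² + (-1)² + (-1)² + (1)² + (1)² + (-1)² + (1)² + (-1)² + (-1)² + (1)² + (1)² + (1)² = 1 + 1 + 1 + 1 + 1 + 1 + 1 + 1 + 1 + 1 + 1 + 1 + 1 + 1 + 1 + 1 = 16.
(H·H^T)[0][3] = Σ_j H[0][j]·H[3][j] = (-1)·(-1) + (-1)·(1) + (-1)·(1) + (1)·(1) + (1)·(1) + (1)·(-1) + (-1)·(1) + (-1)·(-1) + (-1)·(-1) + (-1)·(1) + (-1)·(1) + (-1)·(-1) + (-1)·(-1) + (-1)·(1) + (1)·(-1) + (-1)·(-1) = 1 + -1 + -1 + 1 + 1 + -1 + -1 + 1 + 1 + -1 + -1 + 1 + 1 + -1 + -1 + 1 = 0.
So rows 0 and 3 are orthogonal; the diagonal entry equals n = 16.

(5,5) entry = 16; (0,3) entry = 0.


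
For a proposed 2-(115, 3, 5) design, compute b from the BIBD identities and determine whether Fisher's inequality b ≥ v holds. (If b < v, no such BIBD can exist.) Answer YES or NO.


b = λv(v − 1)/(k(k − 1)) = 5·115·114/(3·2) = 65550/6 = 10925.
Compare with v = 115: b ≥ v, so Fisher's inequality holds.

YES


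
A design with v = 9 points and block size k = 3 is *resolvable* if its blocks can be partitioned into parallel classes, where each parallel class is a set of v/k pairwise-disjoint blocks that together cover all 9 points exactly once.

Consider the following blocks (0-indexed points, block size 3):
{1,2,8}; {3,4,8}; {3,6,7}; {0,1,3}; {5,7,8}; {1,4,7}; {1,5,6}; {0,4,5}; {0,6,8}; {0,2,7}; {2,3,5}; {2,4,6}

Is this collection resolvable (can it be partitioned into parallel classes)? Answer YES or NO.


v = 9, block size k = 3, number of blocks = 12.
For resolvability, blocks must partition into parallel classes of size v/k = 3.
Total blocks must therefore be a multiple of 3: 12 = 3·4 + 0 ⇒ divisible ✓.
Greedy packing gives 4 candidate class(es). Each should be a full parallel class (size 3, covers all 9 points).
  Class 1 (3 blocks): {1,2,8}; {3,6,7}; {0,4,5}. Points covered: [0, 1, 2, 3, 4, 5, 6, 7, 8].
  Class 2 (3 blocks): {3,4,8}; {1,5,6}; {0,2,7}. Points covered: [0, 1, 2, 3, 4, 5, 6, 7, 8].
  Class 3 (3 blocks): {0,1,3}; {5,7,8}; {2,4,6}. Points covered: [0, 1, 2, 3, 4, 5, 6, 7, 8].
  Class 4 (3 blocks): {1,4,7}; {0,6,8}; {2,3,5}. Points covered: [0, 1, 2, 3, 4, 5, 6, 7, 8].
All classes full (size 3)? YES. All classes cover every point? YES.
Resolvable? YES.

YES


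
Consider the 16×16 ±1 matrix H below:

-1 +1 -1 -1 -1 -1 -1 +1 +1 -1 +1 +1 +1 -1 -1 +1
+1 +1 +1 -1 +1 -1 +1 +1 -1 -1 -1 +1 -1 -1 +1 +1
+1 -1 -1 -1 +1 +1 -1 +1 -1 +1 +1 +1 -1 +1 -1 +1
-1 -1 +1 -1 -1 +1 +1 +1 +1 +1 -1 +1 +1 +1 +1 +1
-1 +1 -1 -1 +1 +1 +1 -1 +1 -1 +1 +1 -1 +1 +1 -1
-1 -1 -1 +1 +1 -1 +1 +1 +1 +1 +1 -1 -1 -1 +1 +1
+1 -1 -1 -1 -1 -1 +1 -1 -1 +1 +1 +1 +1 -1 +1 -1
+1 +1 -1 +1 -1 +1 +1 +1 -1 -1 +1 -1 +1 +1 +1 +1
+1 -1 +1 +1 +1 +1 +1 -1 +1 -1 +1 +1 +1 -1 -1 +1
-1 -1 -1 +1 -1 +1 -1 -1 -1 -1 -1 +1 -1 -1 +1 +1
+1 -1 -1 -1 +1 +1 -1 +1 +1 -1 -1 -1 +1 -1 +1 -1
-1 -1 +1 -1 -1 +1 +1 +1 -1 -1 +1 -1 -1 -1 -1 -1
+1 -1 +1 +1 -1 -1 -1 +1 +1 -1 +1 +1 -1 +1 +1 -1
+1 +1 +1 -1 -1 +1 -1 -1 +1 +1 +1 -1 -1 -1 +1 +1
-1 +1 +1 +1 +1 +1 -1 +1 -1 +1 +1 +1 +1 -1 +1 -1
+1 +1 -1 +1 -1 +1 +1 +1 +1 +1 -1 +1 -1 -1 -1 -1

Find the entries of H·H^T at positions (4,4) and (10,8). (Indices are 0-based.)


Row 4 of H: [-1, 1, -1, -1, 1, 1, 1, -1, 1, -1, 1, 1, -1, 1, 1, -1].
Row 8 of H: [1, -1, 1, 1, 1, 1, 1, -1, 1, -1, 1, 1, 1, -1, -1, 1].
Row 10 of H: [1, -1, -1, -1, 1, 1, -1, 1, 1, -1, -1, -1, 1, -1, 1, -1].
(H·H^T)[4][4] = Σ_j H[4][j]·H[4][j] = (-1)² + (1)² + (-1)² + (-1)² + (1)² + (1)² + (1)² + (-1)² + (1)² + (-1)² + (1)² + (1)² + (-1)² + (1)² + (1)² + (-1)² = 1 + 1 + 1 + 1 + 1 + 1 + 1 + 1 + 1 + 1 + 1 + 1 + 1 + 1 + 1 + 1 = 16.
(H·H^T)[10][8] = Σ_j H[10][j]·H[8][j] = (1)·(1) + (-1)·(-1) + (-1)·(1) + (-1)·(1) + (1)·(1) + (1)·(1) + (-1)·(1) + (1)·(-1) + (1)·(1) + (-1)·(-1) + (-1)·(1) + (-1)·(1) + (1)·(1) + (-1)·(-1) + (1)·(-1) + (-1)·(1) = 1 + 1 + -1 + -1 + 1 + 1 + -1 + -1 + 1 + 1 + -1 + -1 + 1 + 1 + -1 + -1 = 0.
So rows 10 and 8 are orthogonal; the diagonal entry equals n = 16.

(4,4) entry = 16; (10,8) entry = 0.


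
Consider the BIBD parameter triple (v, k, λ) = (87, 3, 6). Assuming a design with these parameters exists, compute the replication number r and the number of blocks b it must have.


Any 2-(v, k, λ) BIBD satisfies two necessary conditions:
  (i)  Each point sits in r blocks, and counting incidences through any fixed point gives r(k − 1) = λ(v − 1), so r = λ(v − 1)/(k − 1).
  (ii) Total incidences bk = vr, so b = vr/k.
Step 1: r = λ(v − 1)/(k − 1) = 6·(87 − 1)/(3 − 1) = 6·86/2 = 516/2 = 258.
Step 2: b = vr/k = 87·258/3 = 22446/3 = 7482.
Check integrality: r = 258 ∈ Z ✓, b = 7482 ∈ Z ✓.
(These identities are necessary conditions: they determine r and b for any design with these parameters, but do not by themselves prove that one exists.)

r = 258, b = 7482.


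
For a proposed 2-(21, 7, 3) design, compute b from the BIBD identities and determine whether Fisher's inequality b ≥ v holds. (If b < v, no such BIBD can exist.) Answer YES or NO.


r = λ(v − 1)/(k − 1) = 3·20/6 = 10.
b = vr/k = 21·10/7 = 30.
Fisher's inequality: b ≥ v ⇔ 30 ≥ 21? YES.

YES


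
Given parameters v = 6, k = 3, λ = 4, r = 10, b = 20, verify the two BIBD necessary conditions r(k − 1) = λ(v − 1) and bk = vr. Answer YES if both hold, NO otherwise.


Condition (i): r(k − 1) = 10·2 = 20; λ(v − 1) = 4·5 = 20. Match? YES.
Condition (ii): bk = 20·3 = 60; vr = 6·10 = 60. Match? YES.
Both conditions hold? YES.

YES


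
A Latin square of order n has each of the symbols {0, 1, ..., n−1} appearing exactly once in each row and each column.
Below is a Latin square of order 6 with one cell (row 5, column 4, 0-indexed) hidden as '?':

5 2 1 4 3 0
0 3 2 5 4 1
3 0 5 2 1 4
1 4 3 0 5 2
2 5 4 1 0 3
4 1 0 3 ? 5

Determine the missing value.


Row 5 contains symbols [0, 1, 3, 4, 5] — missing [2].
Column 4 contains symbols [0, 1, 3, 4, 5] — missing [2].
The missing symbol must appear in both missing sets; intersection = [2].
Therefore the hidden value is 2.

Missing value = 2.


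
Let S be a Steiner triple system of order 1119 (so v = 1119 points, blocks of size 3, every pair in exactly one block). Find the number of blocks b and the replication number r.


An STS(v) is a 2-(v, 3, 1) BIBD: block size k = 3, λ = 1.
Replication: r(k − 1) = λ(v − 1) ⇒ r·2 = 1119 − 1 = 1118 ⇒ r = 559.
Block count: bk = vr ⇒ b·3 = 1119·559 = 625521 ⇒ b = 208507.
(Check via b = v(v − 1)/6 = 1119·1118/6 = 1251042/6 = 208507.)

r = 559, b = 208507.


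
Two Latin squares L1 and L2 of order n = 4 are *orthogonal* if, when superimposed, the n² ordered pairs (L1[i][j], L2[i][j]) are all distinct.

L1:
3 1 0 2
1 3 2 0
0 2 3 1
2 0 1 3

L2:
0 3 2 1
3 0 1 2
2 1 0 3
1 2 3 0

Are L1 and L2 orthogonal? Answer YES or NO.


Form the n² = 16 superimposed pairs (L1[i][j], L2[i][j]), row by row (rows and columns indexed from 0):
row 0: (3,0) (1,3) (0,2) (2,1)
row 1: (1,3) (3,0) (2,1) (0,2)
row 2: (0,2) (2,1) (3,0) (1,3)
row 3: (2,1) (0,2) (1,3) (3,0)
Orthogonality requires all 16 pairs distinct.
But the pair (1,3) repeats: cell (0,1) has L1 = 1, L2 = 3, and cell (1,0) has L1 = 1, L2 = 3.
A repeated pair means some other pair never occurs (only 4 distinct pairs out of 16), so the squares are not orthogonal.
Conclusion: NO.

NO


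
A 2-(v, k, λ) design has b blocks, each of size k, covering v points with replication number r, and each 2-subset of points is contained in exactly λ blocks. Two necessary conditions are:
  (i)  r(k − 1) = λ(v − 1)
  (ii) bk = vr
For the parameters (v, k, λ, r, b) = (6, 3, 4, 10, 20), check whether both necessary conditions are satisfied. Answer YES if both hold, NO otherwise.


Condition (i): r(k − 1) = 10·2 = 20; λ(v − 1) = 4·5 = 20. Match? YES.
Condition (ii): bk = 20·3 = 60; vr = 6·10 = 60. Match? YES.
Both conditions hold? YES.

YES


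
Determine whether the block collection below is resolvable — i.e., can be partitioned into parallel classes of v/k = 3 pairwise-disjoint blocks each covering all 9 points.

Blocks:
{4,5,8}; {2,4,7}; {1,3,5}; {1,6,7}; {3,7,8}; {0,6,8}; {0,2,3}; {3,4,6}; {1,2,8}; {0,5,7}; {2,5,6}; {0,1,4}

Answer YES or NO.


v = 9, block size k = 3, number of blocks = 12.
For resolvability, blocks must partition into parallel classes of size v/k = 3.
Total blocks must therefore be a multiple of 3: 12 = 3·4 + 0 ⇒ divisible ✓.
Greedy packing gives 4 candidate class(es). Each should be a full parallel class (size 3, covers all 9 points).
  Class 1 (3 blocks): {4,5,8}; {1,6,7}; {0,2,3}. Points covered: [0, 1, 2, 3, 4, 5, 6, 7, 8].
  Class 2 (3 blocks): {2,4,7}; {1,3,5}; {0,6,8}. Points covered: [0, 1, 2, 3, 4, 5, 6, 7, 8].
  Class 3 (3 blocks): {3,7,8}; {2,5,6}; {0,1,4}. Points covered: [0, 1, 2, 3, 4, 5, 6, 7, 8].
  Class 4 (3 blocks): {3,4,6}; {1,2,8}; {0,5,7}. Points covered: [0, 1, 2, 3, 4, 5, 6, 7, 8].
All classes full (size 3)? YES. All classes cover every point? YES.
Resolvable? YES.

YES


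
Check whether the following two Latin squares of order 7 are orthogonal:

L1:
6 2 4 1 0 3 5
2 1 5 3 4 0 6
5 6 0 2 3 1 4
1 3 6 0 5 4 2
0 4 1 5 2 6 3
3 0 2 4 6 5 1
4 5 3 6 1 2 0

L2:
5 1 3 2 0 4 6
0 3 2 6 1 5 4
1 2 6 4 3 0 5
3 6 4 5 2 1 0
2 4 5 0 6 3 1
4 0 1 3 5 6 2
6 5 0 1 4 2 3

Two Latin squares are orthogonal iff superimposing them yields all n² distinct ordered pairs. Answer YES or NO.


Form the n² = 49 superimposed pairs (L1[i][j], L2[i][j]), row by row (rows and columns indexed from 0):
row 0: (6,5) (2,1) (4,3) (1,2) (0,0) (3,4) (5,6)
row 1: (2,0) (1,3) (5,2) (3,6) (4,1) (0,5) (6,4)
row 2: (5,1) (6,2) (0,6) (2,4) (3,3) (1,0) (4,5)
row 3: (1,3) (3,6) (6,4) (0,5) (5,2) (4,1) (2,0)
row 4: (0,2) (4,4) (1,5) (5,0) (2,6) (6,3) (3,1)
row 5: (3,4) (0,0) (2,1) (4,3) (6,5) (5,6) (1,2)
row 6: (4,6) (5,5) (3,0) (6,1) (1,4) (2,2) (0,3)
Orthogonality requires all 49 pairs distinct.
But the pair (1,3) repeats: cell (1,1) has L1 = 1, L2 = 3, and cell (3,0) has L1 = 1, L2 = 3.
A repeated pair means some other pair never occurs (only 35 distinct pairs out of 49), so the squares are not orthogonal.
Conclusion: NO.

NO


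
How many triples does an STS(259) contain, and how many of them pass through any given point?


An STS(v) is a 2-(v, 3, 1) BIBD: block size k = 3, λ = 1.
Replication: r(k − 1) = λ(v − 1) ⇒ r·2 = 259 − 1 = 258 ⇒ r = 129.
Block count: b = v(v − 1)/6 = 259·258/6 = 66822/6 = 11137.
(Check via bk = vr: 11137·3 = 33411 = 259·129 = 33411 ✓.)

r = 129, b = 11137.


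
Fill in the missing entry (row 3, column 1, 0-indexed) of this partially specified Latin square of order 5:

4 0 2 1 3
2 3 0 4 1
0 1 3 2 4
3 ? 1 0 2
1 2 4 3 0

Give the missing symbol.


Row 3 contains symbols [0, 1, 2, 3] — missing [4].
Column 1 contains symbols [0, 1, 2, 3] — missing [4].
The missing symbol must appear in both missing sets; intersection = [4].
Therefore the hidden value is 4.

Missing value = 4.


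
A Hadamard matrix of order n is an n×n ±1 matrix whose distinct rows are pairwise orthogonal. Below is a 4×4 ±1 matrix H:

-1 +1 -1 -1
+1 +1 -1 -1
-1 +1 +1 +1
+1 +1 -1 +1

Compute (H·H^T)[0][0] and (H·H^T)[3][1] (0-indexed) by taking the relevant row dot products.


Row 0 of H: [-1, 1, -1, -1].
Row 1 of H: [1, 1, -1, -1].
Row 3 of H: [1, 1, -1, 1].
(H·H^T)[0][0] = Σ_j H[0][j]·H[0][j] = (-1)² + (1)² + (-1)² + (-1)² = 1 + 1 + 1 + 1 = 4.
(H·H^T)[3][1] = Σ_j H[3][j]·H[1][j] = (1)·(1) + (1)·(1) + (-1)·(-1) + (1)·(-1) = 1 + 1 + 1 + -1 = 2.
Rows 3 and 1 are not orthogonal (dot product = 2 ≠ 0), so H is not a Hadamard matrix.

(0,0) entry = 4; (3,1) entry = 2.


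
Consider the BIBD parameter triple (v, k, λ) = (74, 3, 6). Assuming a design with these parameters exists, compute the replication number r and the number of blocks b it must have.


Any 2-(v, k, λ) BIBD satisfies two necessary conditions:
  (i)  Each point sits in r blocks, and counting incidences through any fixed point gives r(k − 1) = λ(v − 1), so r = λ(v − 1)/(k − 1).
  (ii) Total incidences bk = vr, so b = vr/k.
Step 1: r = λ(v − 1)/(k − 1) = 6·(74 − 1)/(3 − 1) = 6·73/2 = 438/2 = 219.
Step 2: b = vr/k = 74·219/3 = 16206/3 = 5402.
Check integrality: r = 219 ∈ Z ✓, b = 5402 ∈ Z ✓.
(These identities are necessary conditions: they determine r and b for any design with these parameters, but do not by themselves prove that one exists.)

r = 219, b = 5402.


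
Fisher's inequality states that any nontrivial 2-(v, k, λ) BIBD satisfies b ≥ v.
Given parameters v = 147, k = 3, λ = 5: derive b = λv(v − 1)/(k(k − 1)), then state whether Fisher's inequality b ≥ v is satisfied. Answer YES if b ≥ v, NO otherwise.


b = λv(v − 1)/(k(k − 1)) = 5·147·146/(3·2) = 107310/6 = 17885.
Compare with v = 147: b ≥ v, so Fisher's inequality holds.

YES


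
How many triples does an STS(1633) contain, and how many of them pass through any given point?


An STS(v) is a 2-(v, 3, 1) BIBD: block size k = 3, λ = 1.
Replication: r(k − 1) = λ(v − 1) ⇒ r·2 = 1633 − 1 = 1632 ⇒ r = 816.
Block count: bk = vr ⇒ b·3 = 1633·816 = 1332528 ⇒ b = 444176.
(Check via b = v(v − 1)/6 = 1633·1632/6 = 2665056/6 = 444176.)

r = 816, b = 444176.


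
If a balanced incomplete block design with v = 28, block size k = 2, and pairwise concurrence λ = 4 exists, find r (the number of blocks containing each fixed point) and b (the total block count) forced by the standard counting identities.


Any 2-(v, k, λ) BIBD satisfies two necessary conditions:
  (i)  Each point sits in r blocks, and counting incidences through any fixed point gives r(k − 1) = λ(v − 1), so r = λ(v − 1)/(k − 1).
  (ii) Total incidences bk = vr, so b = vr/k.
Step 1: r = λ(v − 1)/(k − 1) = 4·(28 − 1)/(2 − 1) = 4·27/1 = 108/1 = 108.
Step 2: b = vr/k = 28·108/2 = 3024/2 = 1512.
Check integrality: r = 108 ∈ Z ✓, b = 1512 ∈ Z ✓.
(These identities are necessary conditions: they determine r and b for any design with these parameters, but do not by themselves prove that one exists.)

r = 108, b = 1512.
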